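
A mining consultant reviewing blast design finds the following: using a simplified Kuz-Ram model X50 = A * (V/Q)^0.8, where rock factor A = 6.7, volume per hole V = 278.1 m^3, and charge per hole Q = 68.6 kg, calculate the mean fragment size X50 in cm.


20.5294 cm

Compute V/Q:
V/Q = 278.1 / 68.6 = 4.05393586
Raise to the power 0.8:
(V/Q)^0.8 = 4.05393586^0.8 = 3.064089866
Multiply by A:
X50 = 6.7 * 3.064089866
= 20.5294 cm


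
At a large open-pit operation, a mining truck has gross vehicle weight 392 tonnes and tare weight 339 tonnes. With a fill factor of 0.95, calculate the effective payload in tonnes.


50.35 tonnes

Maximum payload = gross - tare
= 392 - 339 = 53 tonnes
Effective payload = max payload * fill factor
= 53 * 0.95
= 50.35 tonnes


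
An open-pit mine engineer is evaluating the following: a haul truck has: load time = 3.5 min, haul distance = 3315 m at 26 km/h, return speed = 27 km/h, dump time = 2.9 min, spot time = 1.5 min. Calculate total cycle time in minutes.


22.9167 min

Convert haul speed to m/min: 26 * 1000/60 = 433.3333333 m/min
Haul time = 3315 / 433.3333333 = 7.65 min
Convert return speed to m/min: 27 * 1000/60 = 450 m/min
Return time = 3315 / 450 = 7.366666667 min
Total cycle time:
= 3.5 + 7.65 + 2.9 + 7.366666667 + 1.5
= 22.9167 min


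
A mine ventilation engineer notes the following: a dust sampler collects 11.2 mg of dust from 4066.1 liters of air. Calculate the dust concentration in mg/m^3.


2.7545 mg/m^3

Convert liters to m^3: 1 m^3 = 1000 L
Concentration = mass / volume * 1000
= 11.2 / 4066.1 * 1000
= 0.002754482182 * 1000
= 2.7545 mg/m^3


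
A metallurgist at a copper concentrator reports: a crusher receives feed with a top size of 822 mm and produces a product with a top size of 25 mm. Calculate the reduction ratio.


32.88

Reduction ratio = feed size / product size
= 822 / 25
= 32.88


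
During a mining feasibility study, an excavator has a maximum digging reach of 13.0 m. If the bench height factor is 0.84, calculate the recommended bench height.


10.92 m

Bench height = reach * factor
= 13.0 * 0.84
= 10.92 m


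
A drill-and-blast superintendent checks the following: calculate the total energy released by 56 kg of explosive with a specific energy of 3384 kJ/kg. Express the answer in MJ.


189.504 MJ

Energy = mass * specific_energy / 1000
= 56 * 3384 / 1000
= 189504 / 1000
= 189.504 MJ


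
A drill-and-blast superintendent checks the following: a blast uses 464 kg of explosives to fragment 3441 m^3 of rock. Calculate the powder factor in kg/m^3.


0.1348 kg/m^3

Powder factor = explosive mass / rock volume
= 464 / 3441
= 0.1348 kg/m^3


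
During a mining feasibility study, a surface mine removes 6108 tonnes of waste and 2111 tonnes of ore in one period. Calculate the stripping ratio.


Stripping ratio = waste tonnage / ore tonnage
= 6108 / 2111
= 2.8934

2.8934


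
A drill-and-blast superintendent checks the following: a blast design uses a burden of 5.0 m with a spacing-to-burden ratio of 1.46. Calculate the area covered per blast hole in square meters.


First, find the spacing:
Spacing = burden * ratio = 5.0 * 1.46
= 7.3 m
Then, calculate the area:
Area = burden * spacing = 5.0 * 7.3
= 36.5 m^2

36.5 m^2


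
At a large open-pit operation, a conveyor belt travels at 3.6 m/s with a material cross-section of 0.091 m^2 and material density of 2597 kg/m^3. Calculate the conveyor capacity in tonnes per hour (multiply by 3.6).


3062.7979 t/h

Volumetric flow = speed * area
= 3.6 * 0.091 = 0.3276 m^3/s
Mass flow = volumetric * density
= 0.3276 * 2597 = 850.7772 kg/s
Convert to t/h: multiply by 3.6
Capacity = 850.7772 * 3.6
= 3062.7979 t/h


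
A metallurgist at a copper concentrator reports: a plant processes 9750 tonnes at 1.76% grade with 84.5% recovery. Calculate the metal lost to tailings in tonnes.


26.598 tonnes

Total metal in feed:
= 9750 * 1.76 / 100 = 171.6 tonnes
Metal recovered:
= 171.6 * 84.5 / 100 = 145.002 tonnes
Metal lost to tailings:
= 171.6 - 145.002
= 26.598 tonnes


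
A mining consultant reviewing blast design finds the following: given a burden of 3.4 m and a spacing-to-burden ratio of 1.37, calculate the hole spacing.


4.658 m

Spacing = burden * ratio
= 3.4 * 1.37
= 4.658 m


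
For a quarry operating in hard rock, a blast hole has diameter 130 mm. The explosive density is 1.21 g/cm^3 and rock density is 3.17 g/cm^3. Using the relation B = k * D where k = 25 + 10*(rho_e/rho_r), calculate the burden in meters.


First, compute k:
rho_e / rho_r = 1.21 / 3.17 = 0.38170347
k = 25 + 10 * 0.38170347 = 28.8170347
Then, compute burden:
B = k * D / 1000 = 28.8170347 * 130 / 1000
= 3746.214511 / 1000
= 3.7462 m

3.7462 m


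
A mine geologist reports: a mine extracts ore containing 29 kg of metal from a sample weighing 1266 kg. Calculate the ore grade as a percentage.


Ore grade = (metal mass / ore mass) * 100
= (29 / 1266) * 100
= 0.02290679305 * 100
= 2.2907%

2.2907%


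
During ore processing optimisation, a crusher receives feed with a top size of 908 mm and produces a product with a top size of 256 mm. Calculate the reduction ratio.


Reduction ratio = feed size / product size
= 908 / 256
= 3.5469

3.5469


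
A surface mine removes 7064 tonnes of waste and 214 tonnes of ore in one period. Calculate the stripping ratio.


Stripping ratio = waste tonnage / ore tonnage
= 7064 / 214
= 33.0093

33.0093


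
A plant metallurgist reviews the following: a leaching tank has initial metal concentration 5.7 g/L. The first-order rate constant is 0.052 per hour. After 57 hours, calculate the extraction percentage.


94.8388%

Compute the exponent:
-k * t = -0.052 * 57 = -2.964
Remaining concentration:
C = 5.7 * exp(-2.964)
= 5.7 * 0.0516120555
= 0.2941887164 g/L
Extracted = 5.7 - 0.2941887164 = 5.405811284 g/L
Extraction % = 5.405811284 / 5.7 * 100
= 94.8388%


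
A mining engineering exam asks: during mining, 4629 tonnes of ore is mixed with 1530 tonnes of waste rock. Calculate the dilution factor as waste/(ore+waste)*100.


24.8417%

Total material = ore + waste
= 4629 + 1530 = 6159 tonnes
Dilution = waste / total * 100
= 1530 / 6159 * 100
= 0.2484169508 * 100
= 24.8417%


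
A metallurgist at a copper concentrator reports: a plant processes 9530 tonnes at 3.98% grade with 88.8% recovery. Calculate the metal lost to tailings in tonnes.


42.4809 tonnes

Total metal in feed:
= 9530 * 3.98 / 100 = 379.294 tonnes
Metal recovered:
= 379.294 * 88.8 / 100 = 336.813072 tonnes
Metal lost to tailings:
= 379.294 - 336.813072
= 42.4809 tonnes


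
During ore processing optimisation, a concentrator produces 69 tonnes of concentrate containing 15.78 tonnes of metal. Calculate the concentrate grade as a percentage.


Grade = (metal in concentrate / concentrate mass) * 100
= (15.78 / 69) * 100
= 0.2286956522 * 100
= 22.8696%

22.8696%


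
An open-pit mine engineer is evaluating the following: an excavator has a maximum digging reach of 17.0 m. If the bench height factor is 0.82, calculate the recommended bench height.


Bench height = reach * factor
= 17.0 * 0.82
= 13.94 m

13.94 m


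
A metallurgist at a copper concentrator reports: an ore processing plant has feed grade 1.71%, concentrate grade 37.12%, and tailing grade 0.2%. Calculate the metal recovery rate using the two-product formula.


88.7824%

Using the two-product formula:
R = 100 * c * (f - t) / (f * (c - t))
Numerator = 100 * 37.12 * (1.71 - 0.2)
= 100 * 37.12 * 1.51
= 5605.12
Denominator = 1.71 * (37.12 - 0.2)
= 1.71 * 36.92
= 63.1332
R = 5605.12 / 63.1332
= 88.7824%


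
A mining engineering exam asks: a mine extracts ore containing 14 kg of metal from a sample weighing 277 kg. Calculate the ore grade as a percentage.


Ore grade = (metal mass / ore mass) * 100
= (14 / 277) * 100
= 0.05054151625 * 100
= 5.0542%

5.0542%


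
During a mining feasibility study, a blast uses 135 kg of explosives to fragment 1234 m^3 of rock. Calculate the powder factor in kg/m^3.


0.1094 kg/m^3

Powder factor = explosive mass / rock volume
= 135 / 1234
= 0.1094 kg/m^3


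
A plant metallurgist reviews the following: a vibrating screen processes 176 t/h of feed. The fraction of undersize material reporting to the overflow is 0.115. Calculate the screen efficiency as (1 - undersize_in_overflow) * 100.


Screen efficiency = (1 - fraction of undersize in overflow) * 100
= (1 - 0.115) * 100
= 0.885 * 100
= 88.5%

88.5%


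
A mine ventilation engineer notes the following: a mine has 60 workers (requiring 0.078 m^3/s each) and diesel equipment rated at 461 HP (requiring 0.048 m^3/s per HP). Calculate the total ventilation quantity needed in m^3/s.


26.808 m^3/s

Airflow for workers:
Q_people = 60 * 0.078 = 4.68 m^3/s
Airflow for diesel equipment:
Q_diesel = 461 * 0.048 = 22.128 m^3/s
Total ventilation:
Q_total = 4.68 + 22.128
= 26.808 m^3/s


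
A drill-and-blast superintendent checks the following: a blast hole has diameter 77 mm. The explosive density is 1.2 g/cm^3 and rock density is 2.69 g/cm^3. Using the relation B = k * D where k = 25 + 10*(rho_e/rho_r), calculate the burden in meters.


2.2685 m

First, compute k:
rho_e / rho_r = 1.2 / 2.69 = 0.4460966543
k = 25 + 10 * 0.4460966543 = 29.46096654
Then, compute burden:
B = k * D / 1000 = 29.46096654 * 77 / 1000
= 2268.494424 / 1000
= 2.2685 m


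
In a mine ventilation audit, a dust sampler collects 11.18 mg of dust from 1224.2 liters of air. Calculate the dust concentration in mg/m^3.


Convert liters to m^3: 1 m^3 = 1000 L
Concentration = mass / volume * 1000
= 11.18 / 1224.2 * 1000
= 0.00913249469 * 1000
= 9.1325 mg/m^3

9.1325 mg/m^3


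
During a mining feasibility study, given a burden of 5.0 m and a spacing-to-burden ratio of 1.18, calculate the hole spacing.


Spacing = burden * ratio
= 5.0 * 1.18
= 5.9 m

5.9 m


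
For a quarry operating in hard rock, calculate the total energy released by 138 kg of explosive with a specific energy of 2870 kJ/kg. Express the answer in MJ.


Energy = mass * specific_energy / 1000
= 138 * 2870 / 1000
= 396060 / 1000
= 396.06 MJ

396.06 MJ


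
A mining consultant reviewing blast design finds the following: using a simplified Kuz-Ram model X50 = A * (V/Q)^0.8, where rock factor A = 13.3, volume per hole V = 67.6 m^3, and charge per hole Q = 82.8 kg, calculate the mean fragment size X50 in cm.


11.308 cm

Compute V/Q:
V/Q = 67.6 / 82.8 = 0.8164251208
Raise to the power 0.8:
(V/Q)^0.8 = 0.8164251208^0.8 = 0.8502234662
Multiply by A:
X50 = 13.3 * 0.8502234662
= 11.308 cm


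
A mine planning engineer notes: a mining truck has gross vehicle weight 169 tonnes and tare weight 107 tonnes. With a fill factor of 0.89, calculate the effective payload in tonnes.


Maximum payload = gross - tare
= 169 - 107 = 62 tonnes
Effective payload = max payload * fill factor
= 62 * 0.89
= 55.18 tonnes

55.18 tonnes


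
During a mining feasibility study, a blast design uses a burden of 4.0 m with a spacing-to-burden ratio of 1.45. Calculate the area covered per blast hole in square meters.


23.2 m^2

First, find the spacing:
Spacing = burden * ratio = 4.0 * 1.45
= 5.8 m
Then, calculate the area:
Area = burden * spacing = 4.0 * 5.8
= 23.2 m^2


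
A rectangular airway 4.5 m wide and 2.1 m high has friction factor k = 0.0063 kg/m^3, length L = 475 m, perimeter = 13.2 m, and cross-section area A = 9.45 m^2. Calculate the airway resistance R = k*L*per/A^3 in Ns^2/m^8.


0.0468 Ns^2/m^8

Compute the numerator:
k * L * per = 0.0063 * 475 * 13.2
= 39.501
Compute the denominator:
A^3 = 9.45^3 = 843.908625
Resistance:
R = 39.501 / 843.908625
= 0.0468 Ns^2/m^8


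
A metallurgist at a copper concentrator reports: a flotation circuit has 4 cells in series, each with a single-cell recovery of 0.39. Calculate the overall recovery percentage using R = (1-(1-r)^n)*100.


Complement of single-cell recovery:
1 - r = 1 - 0.39 = 0.61
Raise to power n:
(1 - r)^4 = 0.61^4 = 0.13845841
Overall recovery:
R = (1 - 0.13845841) * 100
= 86.1542%

86.1542%


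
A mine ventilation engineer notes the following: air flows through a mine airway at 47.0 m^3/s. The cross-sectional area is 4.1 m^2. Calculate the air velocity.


11.4634 m/s

Velocity = flow rate / cross-sectional area
= 47.0 / 4.1
= 11.4634 m/s


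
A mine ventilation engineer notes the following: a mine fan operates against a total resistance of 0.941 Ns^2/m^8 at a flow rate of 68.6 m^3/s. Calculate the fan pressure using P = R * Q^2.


4428.3084 Pa

Compute Q^2:
Q^2 = 68.6^2 = 4705.96
Compute pressure:
P = R * Q^2 = 0.941 * 4705.96
= 4428.3084 Pa


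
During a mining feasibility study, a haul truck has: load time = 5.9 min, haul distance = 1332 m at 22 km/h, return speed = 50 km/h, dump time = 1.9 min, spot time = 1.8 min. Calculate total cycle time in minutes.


Convert haul speed to m/min: 22 * 1000/60 = 366.6666667 m/min
Haul time = 1332 / 366.6666667 = 3.632727273 min
Convert return speed to m/min: 50 * 1000/60 = 833.3333333 m/min
Return time = 1332 / 833.3333333 = 1.5984 min
Total cycle time:
= 5.9 + 3.632727273 + 1.9 + 1.5984 + 1.8
= 14.8311 min

14.8311 min


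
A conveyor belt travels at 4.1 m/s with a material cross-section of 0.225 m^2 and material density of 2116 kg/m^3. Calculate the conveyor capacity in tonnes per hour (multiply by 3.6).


7027.236 t/h

Volumetric flow = speed * area
= 4.1 * 0.225 = 0.9225 m^3/s
Mass flow = volumetric * density
= 0.9225 * 2116 = 1952.01 kg/s
Convert to t/h: multiply by 3.6
Capacity = 1952.01 * 3.6
= 7027.236 t/h


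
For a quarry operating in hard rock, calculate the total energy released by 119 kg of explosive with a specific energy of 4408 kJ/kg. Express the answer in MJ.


Energy = mass * specific_energy / 1000
= 119 * 4408 / 1000
= 524552 / 1000
= 524.552 MJ

524.552 MJ


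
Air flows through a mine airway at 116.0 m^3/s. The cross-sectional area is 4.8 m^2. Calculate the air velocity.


Velocity = flow rate / cross-sectional area
= 116.0 / 4.8
= 24.1667 m/s

24.1667 m/s


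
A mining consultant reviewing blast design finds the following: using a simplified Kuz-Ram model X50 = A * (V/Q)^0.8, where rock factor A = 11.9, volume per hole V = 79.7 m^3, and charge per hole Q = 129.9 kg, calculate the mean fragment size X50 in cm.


8.0506 cm

Compute V/Q:
V/Q = 79.7 / 129.9 = 0.6135488838
Raise to the power 0.8:
(V/Q)^0.8 = 0.6135488838^0.8 = 0.6765179688
Multiply by A:
X50 = 11.9 * 0.6765179688
= 8.0506 cm


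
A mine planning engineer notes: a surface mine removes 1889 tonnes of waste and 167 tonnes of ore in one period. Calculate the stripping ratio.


Stripping ratio = waste tonnage / ore tonnage
= 1889 / 167
= 11.3114

11.3114


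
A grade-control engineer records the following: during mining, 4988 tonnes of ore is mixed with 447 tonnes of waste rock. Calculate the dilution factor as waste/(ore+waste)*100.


8.2245%

Total material = ore + waste
= 4988 + 447 = 5435 tonnes
Dilution = waste / total * 100
= 447 / 5435 * 100
= 0.08224471021 * 100
= 8.2245%


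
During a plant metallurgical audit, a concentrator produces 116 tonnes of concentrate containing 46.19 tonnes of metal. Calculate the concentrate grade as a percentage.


Grade = (metal in concentrate / concentrate mass) * 100
= (46.19 / 116) * 100
= 0.3981896552 * 100
= 39.819%

39.819%


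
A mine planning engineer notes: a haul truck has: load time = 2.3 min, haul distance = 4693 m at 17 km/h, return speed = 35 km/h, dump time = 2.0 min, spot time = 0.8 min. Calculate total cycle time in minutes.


29.7087 min

Convert haul speed to m/min: 17 * 1000/60 = 283.3333333 m/min
Haul time = 4693 / 283.3333333 = 16.56352941 min
Convert return speed to m/min: 35 * 1000/60 = 583.3333333 m/min
Return time = 4693 / 583.3333333 = 8.045142857 min
Total cycle time:
= 2.3 + 16.56352941 + 2.0 + 8.045142857 + 0.8
= 29.7087 min


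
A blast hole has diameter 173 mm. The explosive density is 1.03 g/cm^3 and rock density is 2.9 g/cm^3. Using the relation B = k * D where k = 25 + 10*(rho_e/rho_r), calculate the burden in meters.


4.9394 m

First, compute k:
rho_e / rho_r = 1.03 / 2.9 = 0.3551724138
k = 25 + 10 * 0.3551724138 = 28.55172414
Then, compute burden:
B = k * D / 1000 = 28.55172414 * 173 / 1000
= 4939.448276 / 1000
= 4.9394 m


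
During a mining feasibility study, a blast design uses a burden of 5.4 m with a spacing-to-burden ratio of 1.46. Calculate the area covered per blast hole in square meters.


First, find the spacing:
Spacing = burden * ratio = 5.4 * 1.46
= 7.884 m
Then, calculate the area:
Area = burden * spacing = 5.4 * 7.884
= 42.5736 m^2

42.5736 m^2


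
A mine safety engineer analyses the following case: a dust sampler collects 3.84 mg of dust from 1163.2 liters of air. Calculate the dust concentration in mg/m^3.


3.3012 mg/m^3

Convert liters to m^3: 1 m^3 = 1000 L
Concentration = mass / volume * 1000
= 3.84 / 1163.2 * 1000
= 0.003301237964 * 1000
= 3.3012 mg/m^3


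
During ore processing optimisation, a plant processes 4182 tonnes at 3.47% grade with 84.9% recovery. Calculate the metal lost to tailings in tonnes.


Total metal in feed:
= 4182 * 3.47 / 100 = 145.1154 tonnes
Metal recovered:
= 145.1154 * 84.9 / 100 = 123.2029746 tonnes
Metal lost to tailings:
= 145.1154 - 123.2029746
= 21.9124 tonnes

21.9124 tonnes


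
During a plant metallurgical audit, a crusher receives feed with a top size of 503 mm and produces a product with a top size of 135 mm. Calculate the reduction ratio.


3.7259

Reduction ratio = feed size / product size
= 503 / 135
= 3.7259


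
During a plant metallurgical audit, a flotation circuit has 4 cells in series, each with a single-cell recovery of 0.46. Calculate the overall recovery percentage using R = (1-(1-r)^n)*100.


Complement of single-cell recovery:
1 - r = 1 - 0.46 = 0.54
Raise to power n:
(1 - r)^4 = 0.54^4 = 0.08503056
Overall recovery:
R = (1 - 0.08503056) * 100
= 91.4969%

91.4969%


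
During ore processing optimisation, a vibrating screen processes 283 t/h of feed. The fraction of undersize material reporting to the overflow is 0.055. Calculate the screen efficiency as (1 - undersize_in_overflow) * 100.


Screen efficiency = (1 - fraction of undersize in overflow) * 100
= (1 - 0.055) * 100
= 0.945 * 100
= 94.5%

94.5%


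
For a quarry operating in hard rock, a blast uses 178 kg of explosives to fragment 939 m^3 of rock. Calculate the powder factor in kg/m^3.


Powder factor = explosive mass / rock volume
= 178 / 939
= 0.1896 kg/m^3

0.1896 kg/m^3


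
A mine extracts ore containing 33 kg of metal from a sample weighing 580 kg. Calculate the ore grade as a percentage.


Ore grade = (metal mass / ore mass) * 100
= (33 / 580) * 100
= 0.05689655172 * 100
= 5.6897%

5.6897%


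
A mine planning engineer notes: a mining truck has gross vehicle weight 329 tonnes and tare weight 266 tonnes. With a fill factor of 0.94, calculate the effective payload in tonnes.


59.22 tonnes

Maximum payload = gross - tare
= 329 - 266 = 63 tonnes
Effective payload = max payload * fill factor
= 63 * 0.94
= 59.22 tonnes


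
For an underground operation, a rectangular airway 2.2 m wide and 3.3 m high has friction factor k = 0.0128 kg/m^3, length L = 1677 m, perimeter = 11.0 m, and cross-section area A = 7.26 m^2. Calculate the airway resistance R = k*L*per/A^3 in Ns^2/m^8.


0.6171 Ns^2/m^8

Compute the numerator:
k * L * per = 0.0128 * 1677 * 11.0
= 236.1216
Compute the denominator:
A^3 = 7.26^3 = 382.657176
Resistance:
R = 236.1216 / 382.657176
= 0.6171 Ns^2/m^8


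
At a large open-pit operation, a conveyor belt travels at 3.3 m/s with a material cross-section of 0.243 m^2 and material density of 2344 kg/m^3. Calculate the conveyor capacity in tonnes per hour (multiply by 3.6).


Volumetric flow = speed * area
= 3.3 * 0.243 = 0.8019 m^3/s
Mass flow = volumetric * density
= 0.8019 * 2344 = 1879.6536 kg/s
Convert to t/h: multiply by 3.6
Capacity = 1879.6536 * 3.6
= 6766.753 t/h

6766.753 t/h


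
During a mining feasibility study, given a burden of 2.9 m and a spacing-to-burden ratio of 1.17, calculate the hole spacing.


Spacing = burden * ratio
= 2.9 * 1.17
= 3.393 m

3.393 m


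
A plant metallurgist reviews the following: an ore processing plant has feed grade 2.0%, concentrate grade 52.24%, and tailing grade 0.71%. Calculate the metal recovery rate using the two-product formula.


Using the two-product formula:
R = 100 * c * (f - t) / (f * (c - t))
Numerator = 100 * 52.24 * (2.0 - 0.71)
= 100 * 52.24 * 1.29
= 6738.96
Denominator = 2.0 * (52.24 - 0.71)
= 2.0 * 51.53
= 103.06
R = 6738.96 / 103.06
= 65.3887%

65.3887%


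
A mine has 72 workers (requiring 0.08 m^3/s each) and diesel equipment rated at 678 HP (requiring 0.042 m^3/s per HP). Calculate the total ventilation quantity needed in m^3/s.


Airflow for workers:
Q_people = 72 * 0.08 = 5.76 m^3/s
Airflow for diesel equipment:
Q_diesel = 678 * 0.042 = 28.476 m^3/s
Total ventilation:
Q_total = 5.76 + 28.476
= 34.236 m^3/s

34.236 m^3/s


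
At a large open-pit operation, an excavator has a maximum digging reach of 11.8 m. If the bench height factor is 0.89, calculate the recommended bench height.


Bench height = reach * factor
= 11.8 * 0.89
= 10.502 m

10.502 m


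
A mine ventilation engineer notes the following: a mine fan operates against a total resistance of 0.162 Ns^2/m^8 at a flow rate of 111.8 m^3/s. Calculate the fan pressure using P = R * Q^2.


2024.8769 Pa

Compute Q^2:
Q^2 = 111.8^2 = 12499.24
Compute pressure:
P = R * Q^2 = 0.162 * 12499.24
= 2024.8769 Pa


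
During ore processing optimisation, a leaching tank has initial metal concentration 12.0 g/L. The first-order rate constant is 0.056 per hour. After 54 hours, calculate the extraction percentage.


95.1394%

Compute the exponent:
-k * t = -0.056 * 54 = -3.024
Remaining concentration:
C = 12.0 * exp(-3.024)
= 12.0 * 0.04860640338
= 0.5832768405 g/L
Extracted = 12.0 - 0.5832768405 = 11.41672316 g/L
Extraction % = 11.41672316 / 12.0 * 100
= 95.1394%


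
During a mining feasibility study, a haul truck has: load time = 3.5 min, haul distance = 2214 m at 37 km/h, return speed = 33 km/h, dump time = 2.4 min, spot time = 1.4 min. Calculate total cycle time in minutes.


Convert haul speed to m/min: 37 * 1000/60 = 616.6666667 m/min
Haul time = 2214 / 616.6666667 = 3.59027027 min
Convert return speed to m/min: 33 * 1000/60 = 550 m/min
Return time = 2214 / 550 = 4.025454545 min
Total cycle time:
= 3.5 + 3.59027027 + 2.4 + 4.025454545 + 1.4
= 14.9157 min

14.9157 min


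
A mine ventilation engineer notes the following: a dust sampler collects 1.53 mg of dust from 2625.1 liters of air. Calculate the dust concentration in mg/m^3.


Convert liters to m^3: 1 m^3 = 1000 L
Concentration = mass / volume * 1000
= 1.53 / 2625.1 * 1000
= 0.0005828349396 * 1000
= 0.5828 mg/m^3

0.5828 mg/m^3


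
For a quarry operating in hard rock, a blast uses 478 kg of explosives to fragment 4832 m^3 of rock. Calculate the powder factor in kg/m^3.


Powder factor = explosive mass / rock volume
= 478 / 4832
= 0.0989 kg/m^3

0.0989 kg/m^3


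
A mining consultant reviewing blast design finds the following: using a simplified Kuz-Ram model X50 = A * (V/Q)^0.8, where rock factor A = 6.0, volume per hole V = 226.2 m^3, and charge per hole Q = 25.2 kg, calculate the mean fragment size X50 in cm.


34.7236 cm

Compute V/Q:
V/Q = 226.2 / 25.2 = 8.976190476
Raise to the power 0.8:
(V/Q)^0.8 = 8.976190476^0.8 = 5.787268713
Multiply by A:
X50 = 6.0 * 5.787268713
= 34.7236 cm


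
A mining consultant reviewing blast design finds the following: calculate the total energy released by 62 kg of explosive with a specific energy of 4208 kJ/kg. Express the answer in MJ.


260.896 MJ

Energy = mass * specific_energy / 1000
= 62 * 4208 / 1000
= 260896 / 1000
= 260.896 MJ


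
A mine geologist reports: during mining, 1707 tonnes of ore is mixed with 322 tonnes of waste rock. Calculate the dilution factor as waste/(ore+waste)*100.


15.8699%

Total material = ore + waste
= 1707 + 322 = 2029 tonnes
Dilution = waste / total * 100
= 322 / 2029 * 100
= 0.1586988664 * 100
= 15.8699%


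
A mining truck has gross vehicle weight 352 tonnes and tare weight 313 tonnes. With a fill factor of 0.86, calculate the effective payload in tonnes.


Maximum payload = gross - tare
= 352 - 313 = 39 tonnes
Effective payload = max payload * fill factor
= 39 * 0.86
= 33.54 tonnes

33.54 tonnes


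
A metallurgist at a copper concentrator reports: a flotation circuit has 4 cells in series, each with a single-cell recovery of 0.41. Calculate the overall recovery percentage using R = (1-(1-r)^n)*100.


87.8826%

Complement of single-cell recovery:
1 - r = 1 - 0.41 = 0.59
Raise to power n:
(1 - r)^4 = 0.59^4 = 0.12117361
Overall recovery:
R = (1 - 0.12117361) * 100
= 87.8826%


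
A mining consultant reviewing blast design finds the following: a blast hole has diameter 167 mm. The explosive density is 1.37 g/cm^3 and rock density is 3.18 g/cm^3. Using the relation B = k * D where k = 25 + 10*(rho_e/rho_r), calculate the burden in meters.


First, compute k:
rho_e / rho_r = 1.37 / 3.18 = 0.4308176101
k = 25 + 10 * 0.4308176101 = 29.3081761
Then, compute burden:
B = k * D / 1000 = 29.3081761 * 167 / 1000
= 4894.465409 / 1000
= 4.8945 m

4.8945 m


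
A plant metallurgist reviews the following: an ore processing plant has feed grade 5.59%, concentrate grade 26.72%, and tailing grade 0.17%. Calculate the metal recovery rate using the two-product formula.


97.5797%

Using the two-product formula:
R = 100 * c * (f - t) / (f * (c - t))
Numerator = 100 * 26.72 * (5.59 - 0.17)
= 100 * 26.72 * 5.42
= 14482.24
Denominator = 5.59 * (26.72 - 0.17)
= 5.59 * 26.55
= 148.4145
R = 14482.24 / 148.4145
= 97.5797%


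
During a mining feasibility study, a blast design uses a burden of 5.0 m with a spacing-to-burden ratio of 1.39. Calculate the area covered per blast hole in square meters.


First, find the spacing:
Spacing = burden * ratio = 5.0 * 1.39
= 6.95 m
Then, calculate the area:
Area = burden * spacing = 5.0 * 6.95
= 34.75 m^2

34.75 m^2


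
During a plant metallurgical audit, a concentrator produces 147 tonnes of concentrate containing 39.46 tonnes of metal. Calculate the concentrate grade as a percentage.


26.8435%

Grade = (metal in concentrate / concentrate mass) * 100
= (39.46 / 147) * 100
= 0.2684353741 * 100
= 26.8435%


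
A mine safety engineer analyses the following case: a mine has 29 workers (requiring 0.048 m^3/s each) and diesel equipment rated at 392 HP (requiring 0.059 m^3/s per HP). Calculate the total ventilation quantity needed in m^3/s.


Airflow for workers:
Q_people = 29 * 0.048 = 1.392 m^3/s
Airflow for diesel equipment:
Q_diesel = 392 * 0.059 = 23.128 m^3/s
Total ventilation:
Q_total = 1.392 + 23.128
= 24.52 m^3/s

24.52 m^3/s


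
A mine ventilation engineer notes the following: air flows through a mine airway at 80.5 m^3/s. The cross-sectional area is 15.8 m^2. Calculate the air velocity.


Velocity = flow rate / cross-sectional area
= 80.5 / 15.8
= 5.0949 m/s

5.0949 m/s


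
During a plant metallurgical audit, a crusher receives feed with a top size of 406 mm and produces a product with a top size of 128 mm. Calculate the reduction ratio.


Reduction ratio = feed size / product size
= 406 / 128
= 3.1719

3.1719


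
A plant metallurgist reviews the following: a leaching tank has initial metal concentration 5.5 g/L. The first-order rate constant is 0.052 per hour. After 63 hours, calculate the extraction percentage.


96.2221%

Compute the exponent:
-k * t = -0.052 * 63 = -3.276
Remaining concentration:
C = 5.5 * exp(-3.276)
= 5.5 * 0.03777907126
= 0.2077848919 g/L
Extracted = 5.5 - 0.2077848919 = 5.292215108 g/L
Extraction % = 5.292215108 / 5.5 * 100
= 96.2221%


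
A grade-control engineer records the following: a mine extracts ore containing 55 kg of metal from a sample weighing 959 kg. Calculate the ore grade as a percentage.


Ore grade = (metal mass / ore mass) * 100
= (55 / 959) * 100
= 0.05735140772 * 100
= 5.7351%

5.7351%


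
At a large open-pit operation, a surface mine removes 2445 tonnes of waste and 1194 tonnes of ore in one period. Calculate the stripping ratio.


2.0477

Stripping ratio = waste tonnage / ore tonnage
= 2445 / 1194
= 2.0477


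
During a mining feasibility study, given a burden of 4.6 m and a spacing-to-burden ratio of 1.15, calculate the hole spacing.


Spacing = burden * ratio
= 4.6 * 1.15
= 5.29 m

5.29 m


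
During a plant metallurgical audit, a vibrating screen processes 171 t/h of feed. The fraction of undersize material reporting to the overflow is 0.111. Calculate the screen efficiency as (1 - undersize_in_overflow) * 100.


88.9%

Screen efficiency = (1 - fraction of undersize in overflow) * 100
= (1 - 0.111) * 100
= 0.889 * 100
= 88.9%


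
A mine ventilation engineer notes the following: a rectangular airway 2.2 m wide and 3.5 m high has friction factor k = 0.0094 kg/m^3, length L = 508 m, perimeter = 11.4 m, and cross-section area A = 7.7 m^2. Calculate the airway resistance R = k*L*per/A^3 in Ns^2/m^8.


0.1192 Ns^2/m^8

Compute the numerator:
k * L * per = 0.0094 * 508 * 11.4
= 54.43728
Compute the denominator:
A^3 = 7.7^3 = 456.533
Resistance:
R = 54.43728 / 456.533
= 0.1192 Ns^2/m^8


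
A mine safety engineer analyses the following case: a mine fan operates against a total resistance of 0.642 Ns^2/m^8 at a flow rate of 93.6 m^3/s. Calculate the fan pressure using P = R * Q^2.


5624.5363 Pa

Compute Q^2:
Q^2 = 93.6^2 = 8760.96
Compute pressure:
P = R * Q^2 = 0.642 * 8760.96
= 5624.5363 Pa


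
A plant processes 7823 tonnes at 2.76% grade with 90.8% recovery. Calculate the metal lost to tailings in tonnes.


19.8642 tonnes

Total metal in feed:
= 7823 * 2.76 / 100 = 215.9148 tonnes
Metal recovered:
= 215.9148 * 90.8 / 100 = 196.0506384 tonnes
Metal lost to tailings:
= 215.9148 - 196.0506384
= 19.8642 tonnes


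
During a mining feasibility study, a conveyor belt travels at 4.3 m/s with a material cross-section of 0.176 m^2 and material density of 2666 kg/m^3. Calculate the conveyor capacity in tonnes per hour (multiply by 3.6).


Volumetric flow = speed * area
= 4.3 * 0.176 = 0.7568 m^3/s
Mass flow = volumetric * density
= 0.7568 * 2666 = 2017.6288 kg/s
Convert to t/h: multiply by 3.6
Capacity = 2017.6288 * 3.6
= 7263.4637 t/h

7263.4637 t/h


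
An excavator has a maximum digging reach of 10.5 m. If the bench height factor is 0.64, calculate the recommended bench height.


6.72 m

Bench height = reach * factor
= 10.5 * 0.64
= 6.72 m


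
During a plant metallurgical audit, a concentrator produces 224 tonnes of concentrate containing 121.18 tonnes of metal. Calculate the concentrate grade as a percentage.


54.0982%

Grade = (metal in concentrate / concentrate mass) * 100
= (121.18 / 224) * 100
= 0.5409821429 * 100
= 54.0982%


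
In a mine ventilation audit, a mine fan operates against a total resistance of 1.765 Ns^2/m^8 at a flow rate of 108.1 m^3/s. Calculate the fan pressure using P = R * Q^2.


20625.1017 Pa

Compute Q^2:
Q^2 = 108.1^2 = 11685.61
Compute pressure:
P = R * Q^2 = 1.765 * 11685.61
= 20625.1017 Pa


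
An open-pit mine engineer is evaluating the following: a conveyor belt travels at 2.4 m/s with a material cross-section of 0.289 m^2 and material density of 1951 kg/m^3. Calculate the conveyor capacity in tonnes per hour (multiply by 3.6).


4871.569 t/h

Volumetric flow = speed * area
= 2.4 * 0.289 = 0.6936 m^3/s
Mass flow = volumetric * density
= 0.6936 * 1951 = 1353.2136 kg/s
Convert to t/h: multiply by 3.6
Capacity = 1353.2136 * 3.6
= 4871.569 t/h


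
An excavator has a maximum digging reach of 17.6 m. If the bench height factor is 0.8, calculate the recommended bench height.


Bench height = reach * factor
= 17.6 * 0.8
= 14.08 m

14.08 m


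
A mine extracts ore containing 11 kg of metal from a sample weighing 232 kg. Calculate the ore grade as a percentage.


Ore grade = (metal mass / ore mass) * 100
= (11 / 232) * 100
= 0.0474137931 * 100
= 4.7414%

4.7414%


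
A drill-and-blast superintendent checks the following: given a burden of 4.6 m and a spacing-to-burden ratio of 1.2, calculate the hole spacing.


5.52 m

Spacing = burden * ratio
= 4.6 * 1.2
= 5.52 m


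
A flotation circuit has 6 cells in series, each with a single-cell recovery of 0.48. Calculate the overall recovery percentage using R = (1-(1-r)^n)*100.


98.0229%

Complement of single-cell recovery:
1 - r = 1 - 0.48 = 0.52
Raise to power n:
(1 - r)^6 = 0.52^6 = 0.01977060966
Overall recovery:
R = (1 - 0.01977060966) * 100
= 98.0229%


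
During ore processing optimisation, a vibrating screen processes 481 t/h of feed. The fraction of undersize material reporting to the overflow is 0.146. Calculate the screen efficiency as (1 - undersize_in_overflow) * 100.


85.4%

Screen efficiency = (1 - fraction of undersize in overflow) * 100
= (1 - 0.146) * 100
= 0.854 * 100
= 85.4%


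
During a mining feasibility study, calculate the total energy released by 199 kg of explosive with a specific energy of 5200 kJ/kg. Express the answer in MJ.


Energy = mass * specific_energy / 1000
= 199 * 5200 / 1000
= 1034800 / 1000
= 1034.8 MJ

1034.8 MJ


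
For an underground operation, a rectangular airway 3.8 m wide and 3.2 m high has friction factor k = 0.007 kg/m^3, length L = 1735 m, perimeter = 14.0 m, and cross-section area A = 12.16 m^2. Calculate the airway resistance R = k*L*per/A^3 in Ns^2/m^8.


Compute the numerator:
k * L * per = 0.007 * 1735 * 14.0
= 170.03
Compute the denominator:
A^3 = 12.16^3 = 1798.045696
Resistance:
R = 170.03 / 1798.045696
= 0.0946 Ns^2/m^8

0.0946 Ns^2/m^8


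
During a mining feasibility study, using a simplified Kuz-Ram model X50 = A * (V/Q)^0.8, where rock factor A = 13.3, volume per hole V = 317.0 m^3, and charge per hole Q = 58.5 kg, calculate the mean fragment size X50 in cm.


51.4013 cm

Compute V/Q:
V/Q = 317.0 / 58.5 = 5.418803419
Raise to the power 0.8:
(V/Q)^0.8 = 5.418803419^0.8 = 3.864761667
Multiply by A:
X50 = 13.3 * 3.864761667
= 51.4013 cm


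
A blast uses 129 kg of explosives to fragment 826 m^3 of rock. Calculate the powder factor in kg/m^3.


Powder factor = explosive mass / rock volume
= 129 / 826
= 0.1562 kg/m^3

0.1562 kg/m^3


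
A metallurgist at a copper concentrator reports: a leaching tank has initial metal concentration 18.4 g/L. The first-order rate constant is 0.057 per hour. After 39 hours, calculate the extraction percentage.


89.1716%

Compute the exponent:
-k * t = -0.057 * 39 = -2.223
Remaining concentration:
C = 18.4 * exp(-2.223)
= 18.4 * 0.1082837698
= 1.992421363 g/L
Extracted = 18.4 - 1.992421363 = 16.40757864 g/L
Extraction % = 16.40757864 / 18.4 * 100
= 89.1716%


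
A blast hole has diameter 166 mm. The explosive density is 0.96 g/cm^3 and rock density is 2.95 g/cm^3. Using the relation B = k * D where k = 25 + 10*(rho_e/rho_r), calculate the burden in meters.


First, compute k:
rho_e / rho_r = 0.96 / 2.95 = 0.3254237288
k = 25 + 10 * 0.3254237288 = 28.25423729
Then, compute burden:
B = k * D / 1000 = 28.25423729 * 166 / 1000
= 4690.20339 / 1000
= 4.6902 m

4.6902 m


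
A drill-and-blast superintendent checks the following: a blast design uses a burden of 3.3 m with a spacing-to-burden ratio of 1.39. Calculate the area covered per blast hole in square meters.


15.1371 m^2

First, find the spacing:
Spacing = burden * ratio = 3.3 * 1.39
= 4.587 m
Then, calculate the area:
Area = burden * spacing = 3.3 * 4.587
= 15.1371 m^2


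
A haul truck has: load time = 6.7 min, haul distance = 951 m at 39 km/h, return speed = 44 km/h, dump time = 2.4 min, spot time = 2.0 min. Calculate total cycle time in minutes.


13.8599 min

Convert haul speed to m/min: 39 * 1000/60 = 650 m/min
Haul time = 951 / 650 = 1.463076923 min
Convert return speed to m/min: 44 * 1000/60 = 733.3333333 m/min
Return time = 951 / 733.3333333 = 1.296818182 min
Total cycle time:
= 6.7 + 1.463076923 + 2.4 + 1.296818182 + 2.0
= 13.8599 min


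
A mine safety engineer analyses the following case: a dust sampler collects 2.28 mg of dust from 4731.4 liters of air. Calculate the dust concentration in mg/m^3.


0.4819 mg/m^3

Convert liters to m^3: 1 m^3 = 1000 L
Concentration = mass / volume * 1000
= 2.28 / 4731.4 * 1000
= 0.0004818869679 * 1000
= 0.4819 mg/m^3


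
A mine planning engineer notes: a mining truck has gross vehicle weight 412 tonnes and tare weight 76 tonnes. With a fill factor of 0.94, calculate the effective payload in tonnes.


315.84 tonnes

Maximum payload = gross - tare
= 412 - 76 = 336 tonnes
Effective payload = max payload * fill factor
= 336 * 0.94
= 315.84 tonnes


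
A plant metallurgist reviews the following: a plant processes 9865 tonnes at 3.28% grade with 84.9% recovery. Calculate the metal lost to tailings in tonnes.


Total metal in feed:
= 9865 * 3.28 / 100 = 323.572 tonnes
Metal recovered:
= 323.572 * 84.9 / 100 = 274.712628 tonnes
Metal lost to tailings:
= 323.572 - 274.712628
= 48.8594 tonnes

48.8594 tonnes


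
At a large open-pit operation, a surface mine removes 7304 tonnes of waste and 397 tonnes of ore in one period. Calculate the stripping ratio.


Stripping ratio = waste tonnage / ore tonnage
= 7304 / 397
= 18.398

18.398


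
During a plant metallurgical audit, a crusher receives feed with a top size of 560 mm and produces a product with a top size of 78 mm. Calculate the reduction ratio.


7.1795

Reduction ratio = feed size / product size
= 560 / 78
= 7.1795


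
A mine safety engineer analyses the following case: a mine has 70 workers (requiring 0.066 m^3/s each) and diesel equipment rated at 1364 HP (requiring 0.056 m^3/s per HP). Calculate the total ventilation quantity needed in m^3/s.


Airflow for workers:
Q_people = 70 * 0.066 = 4.62 m^3/s
Airflow for diesel equipment:
Q_diesel = 1364 * 0.056 = 76.384 m^3/s
Total ventilation:
Q_total = 4.62 + 76.384
= 81.004 m^3/s

81.004 m^3/s


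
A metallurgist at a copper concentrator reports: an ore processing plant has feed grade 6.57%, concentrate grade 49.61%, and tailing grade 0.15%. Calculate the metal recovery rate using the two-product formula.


98.0132%

Using the two-product formula:
R = 100 * c * (f - t) / (f * (c - t))
Numerator = 100 * 49.61 * (6.57 - 0.15)
= 100 * 49.61 * 6.42
= 31849.62
Denominator = 6.57 * (49.61 - 0.15)
= 6.57 * 49.46
= 324.9522
R = 31849.62 / 324.9522
= 98.0132%


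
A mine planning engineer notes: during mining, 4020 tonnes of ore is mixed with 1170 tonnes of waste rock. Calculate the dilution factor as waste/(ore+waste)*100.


Total material = ore + waste
= 4020 + 1170 = 5190 tonnes
Dilution = waste / total * 100
= 1170 / 5190 * 100
= 0.225433526 * 100
= 22.5434%

22.5434%


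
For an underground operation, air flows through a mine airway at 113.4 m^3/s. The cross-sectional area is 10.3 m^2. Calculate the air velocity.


Velocity = flow rate / cross-sectional area
= 113.4 / 10.3
= 11.0097 m/s

11.0097 m/s


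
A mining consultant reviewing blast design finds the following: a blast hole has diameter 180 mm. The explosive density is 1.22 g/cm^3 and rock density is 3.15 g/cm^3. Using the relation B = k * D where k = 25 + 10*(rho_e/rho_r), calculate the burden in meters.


First, compute k:
rho_e / rho_r = 1.22 / 3.15 = 0.3873015873
k = 25 + 10 * 0.3873015873 = 28.87301587
Then, compute burden:
B = k * D / 1000 = 28.87301587 * 180 / 1000
= 5197.142857 / 1000
= 5.1971 m

5.1971 m


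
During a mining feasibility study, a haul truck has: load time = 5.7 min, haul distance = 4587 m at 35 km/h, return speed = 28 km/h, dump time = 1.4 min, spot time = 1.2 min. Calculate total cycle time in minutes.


25.9927 min

Convert haul speed to m/min: 35 * 1000/60 = 583.3333333 m/min
Haul time = 4587 / 583.3333333 = 7.863428571 min
Convert return speed to m/min: 28 * 1000/60 = 466.6666667 m/min
Return time = 4587 / 466.6666667 = 9.829285714 min
Total cycle time:
= 5.7 + 7.863428571 + 1.4 + 9.829285714 + 1.2
= 25.9927 min
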